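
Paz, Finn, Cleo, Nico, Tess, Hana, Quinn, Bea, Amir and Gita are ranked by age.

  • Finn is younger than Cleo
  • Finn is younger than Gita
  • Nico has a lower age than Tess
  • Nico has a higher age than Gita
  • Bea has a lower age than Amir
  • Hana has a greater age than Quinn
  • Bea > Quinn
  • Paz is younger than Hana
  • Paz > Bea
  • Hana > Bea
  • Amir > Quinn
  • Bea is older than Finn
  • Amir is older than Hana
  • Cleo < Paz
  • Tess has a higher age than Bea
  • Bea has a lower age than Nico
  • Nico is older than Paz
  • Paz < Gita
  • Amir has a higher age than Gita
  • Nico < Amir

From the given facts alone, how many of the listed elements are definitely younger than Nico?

Directly below Nico: Bea, Paz, Gita.
One step further: Finn, Quinn, Cleo (6 so far).
No other element is forced below Nico by the given relations, so the count is 6.

6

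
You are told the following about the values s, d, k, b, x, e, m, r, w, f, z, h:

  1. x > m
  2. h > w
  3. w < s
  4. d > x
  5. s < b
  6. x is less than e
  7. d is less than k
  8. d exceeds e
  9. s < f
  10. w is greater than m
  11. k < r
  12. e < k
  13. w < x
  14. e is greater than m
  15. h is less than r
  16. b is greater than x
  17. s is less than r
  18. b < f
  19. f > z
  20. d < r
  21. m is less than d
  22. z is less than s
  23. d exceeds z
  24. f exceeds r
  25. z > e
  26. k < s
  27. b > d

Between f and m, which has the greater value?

m < w and w < x give m < x.
With x < e: m < w < x < e.
With e < z: m < w < x < e < z.
With z < d: m < w < x < e < z < d.
Then d < k extends the chain to k.
With k < s: m < w < x < e < z < d < k < s.
With s < b: m < w < x < e < z < d < k < s < b.
Then b < f extends the chain to f.
So m < f; f is the larger of the two.

f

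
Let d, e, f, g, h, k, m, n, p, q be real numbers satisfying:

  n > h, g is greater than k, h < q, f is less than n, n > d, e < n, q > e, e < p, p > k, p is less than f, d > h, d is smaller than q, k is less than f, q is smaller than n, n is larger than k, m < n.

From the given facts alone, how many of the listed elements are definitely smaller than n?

8

Directly below n: h, k, m, e, d, q, f.
One step further: p (8 so far).
Nothing else is reachable below n; 8 in all.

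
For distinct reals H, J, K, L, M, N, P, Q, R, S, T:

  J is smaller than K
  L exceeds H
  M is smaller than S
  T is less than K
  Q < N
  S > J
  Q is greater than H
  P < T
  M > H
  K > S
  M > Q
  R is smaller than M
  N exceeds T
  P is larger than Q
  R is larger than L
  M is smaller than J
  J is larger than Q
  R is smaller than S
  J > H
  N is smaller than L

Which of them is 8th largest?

Chaining the given pairs: H < Q < P < T < N < L < R < M < J < S < K.
Counting 8 from the largest end gives T.

T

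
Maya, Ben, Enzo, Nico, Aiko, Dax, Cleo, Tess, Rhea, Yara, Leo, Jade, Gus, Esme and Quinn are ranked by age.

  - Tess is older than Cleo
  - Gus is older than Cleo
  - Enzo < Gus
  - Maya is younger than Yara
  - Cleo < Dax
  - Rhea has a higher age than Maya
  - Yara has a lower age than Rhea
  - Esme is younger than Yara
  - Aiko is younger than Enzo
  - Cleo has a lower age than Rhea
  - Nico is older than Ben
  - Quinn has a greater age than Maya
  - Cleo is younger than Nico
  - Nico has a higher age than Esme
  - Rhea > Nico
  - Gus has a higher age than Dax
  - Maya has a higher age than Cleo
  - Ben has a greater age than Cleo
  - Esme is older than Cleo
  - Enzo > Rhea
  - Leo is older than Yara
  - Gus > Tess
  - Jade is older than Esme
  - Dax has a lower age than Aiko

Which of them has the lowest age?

Chaining upward from Cleo: directly above it, Esme, Maya, Ben, Dax, Nico, Tess, Rhea, Gus; then Jade, Yara, Quinn, Aiko, Enzo; then Leo.
That covers every other element, and nothing is given below Cleo, so Cleo is the lowest age.

Cleo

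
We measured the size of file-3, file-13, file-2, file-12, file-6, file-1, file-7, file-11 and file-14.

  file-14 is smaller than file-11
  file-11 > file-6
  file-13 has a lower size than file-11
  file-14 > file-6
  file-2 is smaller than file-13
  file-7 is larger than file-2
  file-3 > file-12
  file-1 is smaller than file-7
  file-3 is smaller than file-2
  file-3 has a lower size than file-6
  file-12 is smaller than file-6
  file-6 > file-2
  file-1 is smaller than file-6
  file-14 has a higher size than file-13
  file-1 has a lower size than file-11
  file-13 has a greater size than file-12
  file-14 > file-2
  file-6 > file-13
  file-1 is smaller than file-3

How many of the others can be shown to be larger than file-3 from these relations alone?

6

From file-3 the given relations immediately reach file-2, file-6.
From those, file-13, file-7, file-14, file-11 — 6 in total.
No other element is forced above file-3 by the given relations, so the count is 6.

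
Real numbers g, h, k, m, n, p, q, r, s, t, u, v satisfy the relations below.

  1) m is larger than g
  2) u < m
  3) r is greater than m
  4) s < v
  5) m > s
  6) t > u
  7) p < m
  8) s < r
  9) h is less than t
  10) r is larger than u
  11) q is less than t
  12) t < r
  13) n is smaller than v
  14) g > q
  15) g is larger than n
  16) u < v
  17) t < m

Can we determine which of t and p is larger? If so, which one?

Following every chain through p: above p we get m, r.
t is not reached, and no chain runs the other way from t to p.
So the given relations leave the order of p and t undetermined.

undetermined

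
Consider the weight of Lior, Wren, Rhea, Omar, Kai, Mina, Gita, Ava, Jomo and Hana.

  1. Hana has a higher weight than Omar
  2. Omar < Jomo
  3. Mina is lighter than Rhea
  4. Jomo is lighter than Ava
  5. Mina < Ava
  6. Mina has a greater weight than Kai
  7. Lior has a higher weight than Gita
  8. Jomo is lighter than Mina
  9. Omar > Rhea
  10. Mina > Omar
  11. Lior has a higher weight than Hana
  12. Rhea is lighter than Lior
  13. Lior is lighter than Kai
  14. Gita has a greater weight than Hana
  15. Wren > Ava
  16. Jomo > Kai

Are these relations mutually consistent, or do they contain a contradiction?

Chaining the given relations yields Rhea < Omar < Hana < Gita < Lior < Kai < Jomo < Mina, so Rhea < Mina. But one relation states Mina < Rhea. These cannot both hold.

inconsistent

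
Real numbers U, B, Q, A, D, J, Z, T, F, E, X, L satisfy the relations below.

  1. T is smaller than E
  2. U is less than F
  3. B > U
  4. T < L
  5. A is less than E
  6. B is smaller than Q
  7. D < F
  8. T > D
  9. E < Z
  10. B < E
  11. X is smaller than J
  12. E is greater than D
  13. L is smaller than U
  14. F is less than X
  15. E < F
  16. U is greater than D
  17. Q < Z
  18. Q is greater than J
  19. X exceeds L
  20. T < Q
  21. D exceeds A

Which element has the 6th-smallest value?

B

The consecutive relations fix a unique order: A < D < T < L < U < B < E < F < X < J < Q < Z.
Counting 6 from the smallest end gives B.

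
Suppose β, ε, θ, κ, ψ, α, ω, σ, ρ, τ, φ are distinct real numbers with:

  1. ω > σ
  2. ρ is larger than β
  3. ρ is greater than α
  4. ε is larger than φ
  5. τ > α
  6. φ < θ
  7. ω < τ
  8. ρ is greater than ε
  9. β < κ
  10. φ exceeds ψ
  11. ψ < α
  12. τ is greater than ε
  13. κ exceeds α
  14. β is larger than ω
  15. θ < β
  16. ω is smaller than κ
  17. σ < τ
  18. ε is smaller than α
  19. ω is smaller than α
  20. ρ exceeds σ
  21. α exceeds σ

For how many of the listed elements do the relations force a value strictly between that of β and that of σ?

1

Chaining upward from σ reaches: ω, α, ρ, κ, τ.
Chaining downward from β reaches: ψ, φ, θ, ω.
Strictly between σ and β are those in both lists: ω — 1 element.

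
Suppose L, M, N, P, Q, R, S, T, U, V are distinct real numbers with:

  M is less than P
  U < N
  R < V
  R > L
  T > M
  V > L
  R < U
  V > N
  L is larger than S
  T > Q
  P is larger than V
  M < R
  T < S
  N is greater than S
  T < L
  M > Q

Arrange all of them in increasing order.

Q < M < T < S < L < R < U < N < V < P

Nothing is placed below Q, so it is least; from there Q < M; M < T; T < S; S < L; L < R; R < U; U < N; N < V; V < P, each given directly.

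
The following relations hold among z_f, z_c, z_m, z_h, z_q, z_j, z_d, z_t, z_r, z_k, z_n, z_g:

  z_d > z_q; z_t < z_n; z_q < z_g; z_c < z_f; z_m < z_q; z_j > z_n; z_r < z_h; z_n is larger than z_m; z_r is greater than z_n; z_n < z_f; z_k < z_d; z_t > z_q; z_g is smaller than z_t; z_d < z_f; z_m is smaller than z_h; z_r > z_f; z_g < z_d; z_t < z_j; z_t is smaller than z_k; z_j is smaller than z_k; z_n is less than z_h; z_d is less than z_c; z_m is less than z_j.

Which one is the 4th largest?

Piecing the relations together gives one ordering: z_m < z_q < z_g < z_t < z_n < z_j < z_k < z_d < z_c < z_f < z_r < z_h.
The 4th largest is z_c.

z_c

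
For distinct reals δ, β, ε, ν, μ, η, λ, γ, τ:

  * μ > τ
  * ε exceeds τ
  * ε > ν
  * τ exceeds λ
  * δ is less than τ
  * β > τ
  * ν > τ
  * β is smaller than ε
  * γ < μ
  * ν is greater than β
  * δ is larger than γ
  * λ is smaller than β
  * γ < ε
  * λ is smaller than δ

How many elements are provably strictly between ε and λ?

4

Chaining upward from λ reaches: δ, τ, β, ν, μ.
Chaining downward from ε reaches: γ, δ, τ, β, ν.
Strictly between λ and ε are those in both lists: δ, τ, β, ν — 4 elements.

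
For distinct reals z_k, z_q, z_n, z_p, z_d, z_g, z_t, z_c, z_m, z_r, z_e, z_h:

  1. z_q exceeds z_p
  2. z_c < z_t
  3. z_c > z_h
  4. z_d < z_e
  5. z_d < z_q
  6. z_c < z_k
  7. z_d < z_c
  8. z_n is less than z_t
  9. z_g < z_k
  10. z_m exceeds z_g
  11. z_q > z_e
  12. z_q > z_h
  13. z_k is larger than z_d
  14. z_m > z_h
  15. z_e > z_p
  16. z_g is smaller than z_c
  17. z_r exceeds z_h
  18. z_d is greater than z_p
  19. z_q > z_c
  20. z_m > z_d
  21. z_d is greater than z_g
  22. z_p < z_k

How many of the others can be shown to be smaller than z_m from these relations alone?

Directly below z_m: z_h, z_g, z_d.
One step further: z_p (4 so far).
Nothing else is reachable below z_m; 4 in all.

4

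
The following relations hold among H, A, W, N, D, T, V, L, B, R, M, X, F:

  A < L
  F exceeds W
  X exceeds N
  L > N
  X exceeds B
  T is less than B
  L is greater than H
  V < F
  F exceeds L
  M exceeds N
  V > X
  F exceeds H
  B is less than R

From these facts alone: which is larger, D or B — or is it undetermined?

Following every chain through D: nothing is chained to D.
B is not reached, and no chain runs the other way from B to D.
So the given relations leave the order of D and B undetermined.

undetermined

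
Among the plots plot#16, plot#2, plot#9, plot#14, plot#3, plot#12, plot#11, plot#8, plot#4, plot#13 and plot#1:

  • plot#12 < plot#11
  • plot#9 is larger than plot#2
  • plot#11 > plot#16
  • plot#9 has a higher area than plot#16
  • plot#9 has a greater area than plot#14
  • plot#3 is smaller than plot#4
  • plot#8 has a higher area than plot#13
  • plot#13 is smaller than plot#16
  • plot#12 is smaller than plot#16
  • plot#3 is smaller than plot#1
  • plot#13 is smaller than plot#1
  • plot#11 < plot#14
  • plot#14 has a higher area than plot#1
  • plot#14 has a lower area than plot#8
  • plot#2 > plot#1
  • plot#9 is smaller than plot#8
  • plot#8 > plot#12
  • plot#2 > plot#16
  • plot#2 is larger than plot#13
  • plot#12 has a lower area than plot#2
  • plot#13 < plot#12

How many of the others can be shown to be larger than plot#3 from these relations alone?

Directly above plot#3: plot#1, plot#4.
One step further: plot#14, plot#2 (4 so far).
One step further: plot#9, plot#8 (6 so far).
No other element is forced above plot#3 by the given relations, so the count is 6.

6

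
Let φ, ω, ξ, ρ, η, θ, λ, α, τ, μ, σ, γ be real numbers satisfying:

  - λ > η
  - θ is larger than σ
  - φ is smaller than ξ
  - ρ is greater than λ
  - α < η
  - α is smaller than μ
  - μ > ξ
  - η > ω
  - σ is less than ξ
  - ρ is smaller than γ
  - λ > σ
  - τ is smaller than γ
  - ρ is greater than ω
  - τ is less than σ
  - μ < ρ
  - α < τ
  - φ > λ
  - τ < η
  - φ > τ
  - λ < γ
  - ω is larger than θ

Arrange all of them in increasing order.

α < τ < σ < θ < ω < η < λ < φ < ξ < μ < ρ < γ

Nothing is placed below α, so it is least; from there α < τ; τ < σ; σ < θ; θ < ω; ω < η; η < λ; λ < φ; φ < ξ; ξ < μ; μ < ρ; ρ < γ, each given directly.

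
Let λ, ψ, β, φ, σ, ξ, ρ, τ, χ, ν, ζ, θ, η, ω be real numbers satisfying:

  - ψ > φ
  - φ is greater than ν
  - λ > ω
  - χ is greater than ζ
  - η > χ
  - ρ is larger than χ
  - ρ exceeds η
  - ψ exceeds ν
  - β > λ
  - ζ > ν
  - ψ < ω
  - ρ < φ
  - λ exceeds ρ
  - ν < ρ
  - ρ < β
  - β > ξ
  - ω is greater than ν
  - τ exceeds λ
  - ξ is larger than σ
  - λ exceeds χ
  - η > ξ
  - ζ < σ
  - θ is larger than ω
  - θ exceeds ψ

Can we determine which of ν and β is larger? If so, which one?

Link the given pairs in sequence: ν < ζ; ζ < σ; σ < ξ; ξ < η; η < ρ; ρ < φ; φ < ψ; ψ < ω; ω < λ; λ < β.
Together: ν < ζ < σ < ξ < η < ρ < φ < ψ < ω < λ < β.
So β is larger.

β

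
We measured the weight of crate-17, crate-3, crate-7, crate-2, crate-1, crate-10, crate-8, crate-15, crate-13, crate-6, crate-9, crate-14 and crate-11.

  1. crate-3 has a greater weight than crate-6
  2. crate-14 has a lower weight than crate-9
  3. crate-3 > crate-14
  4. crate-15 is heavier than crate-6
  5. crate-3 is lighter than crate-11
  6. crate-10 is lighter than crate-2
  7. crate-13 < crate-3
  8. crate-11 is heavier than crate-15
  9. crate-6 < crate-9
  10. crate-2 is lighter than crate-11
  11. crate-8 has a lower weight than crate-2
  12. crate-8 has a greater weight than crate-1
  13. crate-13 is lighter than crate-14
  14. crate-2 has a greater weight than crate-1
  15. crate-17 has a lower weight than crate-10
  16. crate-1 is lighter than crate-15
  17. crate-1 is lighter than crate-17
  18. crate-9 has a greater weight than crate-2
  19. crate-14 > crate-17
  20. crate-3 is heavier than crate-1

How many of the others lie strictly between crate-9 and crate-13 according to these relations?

1

The relations place crate-13 below crate-9. An element lies strictly between them when it is forced above crate-13 and also forced below crate-9.
Above crate-13: {crate-14, crate-3, crate-11}. Below crate-9: {crate-1, crate-17, crate-14, crate-6, crate-10, crate-8, crate-2}.
Intersection: {crate-14} — 1.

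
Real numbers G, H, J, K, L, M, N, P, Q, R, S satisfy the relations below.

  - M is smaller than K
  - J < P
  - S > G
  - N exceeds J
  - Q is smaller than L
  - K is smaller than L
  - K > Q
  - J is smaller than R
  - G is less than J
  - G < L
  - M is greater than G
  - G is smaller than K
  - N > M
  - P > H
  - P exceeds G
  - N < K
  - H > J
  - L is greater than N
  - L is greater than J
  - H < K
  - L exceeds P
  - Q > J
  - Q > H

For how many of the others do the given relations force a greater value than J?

Directly above J: H, Q, P, N, R, L.
One step further: K (7 so far).
Nothing else is reachable above J; 7 in all.

7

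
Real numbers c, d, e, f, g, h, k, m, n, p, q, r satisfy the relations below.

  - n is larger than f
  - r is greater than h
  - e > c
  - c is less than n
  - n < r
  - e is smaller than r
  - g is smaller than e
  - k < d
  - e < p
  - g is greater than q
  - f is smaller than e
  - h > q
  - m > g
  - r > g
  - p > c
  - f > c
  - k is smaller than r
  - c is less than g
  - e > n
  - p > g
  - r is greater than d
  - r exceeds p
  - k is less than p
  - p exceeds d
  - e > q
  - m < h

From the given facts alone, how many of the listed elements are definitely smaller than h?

4

Directly below h: q, m.
One step further: g (3 so far).
One step further: c (4 so far).
Nothing else is reachable below h; 4 in all.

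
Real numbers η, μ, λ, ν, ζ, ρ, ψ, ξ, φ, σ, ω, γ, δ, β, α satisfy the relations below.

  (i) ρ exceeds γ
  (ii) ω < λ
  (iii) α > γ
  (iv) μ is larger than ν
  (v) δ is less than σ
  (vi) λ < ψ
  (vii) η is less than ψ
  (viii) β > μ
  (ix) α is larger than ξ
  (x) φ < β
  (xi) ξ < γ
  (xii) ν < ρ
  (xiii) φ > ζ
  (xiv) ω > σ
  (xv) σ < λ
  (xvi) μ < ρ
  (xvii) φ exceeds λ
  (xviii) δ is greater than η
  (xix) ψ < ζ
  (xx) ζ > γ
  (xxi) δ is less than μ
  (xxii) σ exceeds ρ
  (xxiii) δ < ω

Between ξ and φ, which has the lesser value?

ξ

ξ < γ and γ < ρ give ξ < ρ.
Then ρ < σ extends the chain to σ.
Then σ < ω extends the chain to ω.
With ω < λ: ξ < γ < ρ < σ < ω < λ.
Then λ < ψ extends the chain to ψ.
With ψ < ζ: ξ < γ < ρ < σ < ω < λ < ψ < ζ.
Then ζ < φ extends the chain to φ.
So ξ < φ; ξ is the smaller of the two.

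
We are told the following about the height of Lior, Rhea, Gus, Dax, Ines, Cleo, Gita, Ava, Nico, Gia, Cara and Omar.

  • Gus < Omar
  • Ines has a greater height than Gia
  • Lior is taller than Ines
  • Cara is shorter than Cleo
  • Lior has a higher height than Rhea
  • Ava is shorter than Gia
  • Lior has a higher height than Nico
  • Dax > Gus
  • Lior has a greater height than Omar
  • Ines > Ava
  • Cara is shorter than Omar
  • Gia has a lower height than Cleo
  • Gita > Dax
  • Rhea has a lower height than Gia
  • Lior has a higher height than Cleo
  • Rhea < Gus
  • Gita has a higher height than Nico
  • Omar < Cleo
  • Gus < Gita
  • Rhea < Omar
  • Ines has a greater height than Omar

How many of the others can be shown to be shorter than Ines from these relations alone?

6

The elements the relations force below Ines are Rhea, Ava, Gia, Gus, Cara, Omar — no chain reaches any other.
That is 6.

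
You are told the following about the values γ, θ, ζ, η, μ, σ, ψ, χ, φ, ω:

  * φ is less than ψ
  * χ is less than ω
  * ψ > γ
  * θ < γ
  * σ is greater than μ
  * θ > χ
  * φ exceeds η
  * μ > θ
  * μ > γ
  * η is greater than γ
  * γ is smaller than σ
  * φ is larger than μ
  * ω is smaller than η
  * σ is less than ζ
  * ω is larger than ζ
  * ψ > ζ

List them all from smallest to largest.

χ < θ < γ < μ < σ < ζ < ω < η < φ < ψ

Each adjacent pair is fixed by a given relation: χ < θ; θ < γ; γ < μ; μ < σ; σ < ζ; ζ < ω; ω < η; η < φ; φ < ψ. Chaining them end to end gives the full order.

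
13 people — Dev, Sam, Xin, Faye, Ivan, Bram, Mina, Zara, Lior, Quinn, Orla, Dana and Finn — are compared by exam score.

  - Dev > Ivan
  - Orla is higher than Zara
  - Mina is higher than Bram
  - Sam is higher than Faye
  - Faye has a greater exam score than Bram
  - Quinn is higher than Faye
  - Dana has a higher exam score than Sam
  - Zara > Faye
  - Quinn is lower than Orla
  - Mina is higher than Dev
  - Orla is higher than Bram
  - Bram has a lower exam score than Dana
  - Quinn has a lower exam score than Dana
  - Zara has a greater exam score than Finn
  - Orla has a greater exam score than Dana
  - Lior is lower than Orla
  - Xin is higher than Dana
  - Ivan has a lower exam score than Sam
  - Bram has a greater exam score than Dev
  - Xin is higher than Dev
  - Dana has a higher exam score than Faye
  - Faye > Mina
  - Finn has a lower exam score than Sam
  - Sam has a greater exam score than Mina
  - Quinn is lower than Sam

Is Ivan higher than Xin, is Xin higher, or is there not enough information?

Ivan < Dev and Dev < Bram give Ivan < Bram.
With Bram < Mina: Ivan < Dev < Bram < Mina.
With Mina < Faye: Ivan < Dev < Bram < Mina < Faye.
With Faye < Quinn: Ivan < Dev < Bram < Mina < Faye < Quinn.
Then Quinn < Sam extends the chain to Sam.
With Sam < Dana: Ivan < Dev < Bram < Mina < Faye < Quinn < Sam < Dana.
With Dana < Xin: Ivan < Dev < Bram < Mina < Faye < Quinn < Sam < Dana < Xin.
So Xin is higher.

Xin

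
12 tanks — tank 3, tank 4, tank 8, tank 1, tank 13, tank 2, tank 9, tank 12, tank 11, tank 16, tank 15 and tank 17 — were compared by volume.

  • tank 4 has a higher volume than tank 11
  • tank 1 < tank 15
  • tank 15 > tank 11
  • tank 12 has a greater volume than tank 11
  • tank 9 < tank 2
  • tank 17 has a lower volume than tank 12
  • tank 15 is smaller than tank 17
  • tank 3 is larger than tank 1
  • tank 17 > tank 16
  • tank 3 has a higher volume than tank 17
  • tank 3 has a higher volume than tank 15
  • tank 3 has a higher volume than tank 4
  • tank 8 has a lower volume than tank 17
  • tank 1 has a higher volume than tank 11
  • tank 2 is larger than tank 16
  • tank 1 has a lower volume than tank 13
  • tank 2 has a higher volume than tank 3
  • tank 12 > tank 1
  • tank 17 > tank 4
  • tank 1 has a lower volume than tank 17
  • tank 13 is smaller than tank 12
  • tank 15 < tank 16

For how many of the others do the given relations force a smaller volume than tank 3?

7

From tank 3 the given relations immediately reach tank 1, tank 4, tank 15, tank 17.
From those, tank 11, tank 8, tank 16 — 7 in total.
Nothing else is reachable below tank 3; 7 in all.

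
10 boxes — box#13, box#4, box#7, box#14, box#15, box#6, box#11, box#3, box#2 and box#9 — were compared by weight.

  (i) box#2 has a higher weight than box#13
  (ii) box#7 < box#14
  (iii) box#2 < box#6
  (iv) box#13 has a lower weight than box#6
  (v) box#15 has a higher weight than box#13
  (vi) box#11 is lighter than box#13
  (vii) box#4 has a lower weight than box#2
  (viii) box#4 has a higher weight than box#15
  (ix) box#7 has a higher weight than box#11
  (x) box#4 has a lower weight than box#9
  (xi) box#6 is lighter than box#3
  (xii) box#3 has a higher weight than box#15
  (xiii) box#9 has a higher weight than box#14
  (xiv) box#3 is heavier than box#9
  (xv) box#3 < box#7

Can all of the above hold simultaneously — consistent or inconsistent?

Chaining the given relations yields box#3 < box#7 < box#14 < box#9, so box#3 < box#9. But one relation states box#9 < box#3. These cannot both hold.

inconsistent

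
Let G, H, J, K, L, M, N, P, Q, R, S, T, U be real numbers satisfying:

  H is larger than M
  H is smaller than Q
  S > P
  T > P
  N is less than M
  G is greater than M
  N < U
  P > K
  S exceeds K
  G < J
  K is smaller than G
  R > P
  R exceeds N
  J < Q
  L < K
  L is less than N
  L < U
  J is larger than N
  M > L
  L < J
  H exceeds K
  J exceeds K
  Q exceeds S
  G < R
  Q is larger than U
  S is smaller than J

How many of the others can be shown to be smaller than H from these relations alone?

4

The elements the relations force below H are L, N, K, M — no chain reaches any other.
That is 4.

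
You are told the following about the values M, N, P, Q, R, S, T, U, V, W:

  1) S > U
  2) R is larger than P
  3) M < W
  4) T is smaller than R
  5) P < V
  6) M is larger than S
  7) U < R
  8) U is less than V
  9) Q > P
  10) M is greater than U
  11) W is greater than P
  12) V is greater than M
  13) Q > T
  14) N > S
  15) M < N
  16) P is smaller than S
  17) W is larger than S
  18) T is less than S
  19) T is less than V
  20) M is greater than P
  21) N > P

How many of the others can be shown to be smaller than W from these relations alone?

The elements the relations force below W are U, P, T, S, M — no chain reaches any other.
That is 5.

5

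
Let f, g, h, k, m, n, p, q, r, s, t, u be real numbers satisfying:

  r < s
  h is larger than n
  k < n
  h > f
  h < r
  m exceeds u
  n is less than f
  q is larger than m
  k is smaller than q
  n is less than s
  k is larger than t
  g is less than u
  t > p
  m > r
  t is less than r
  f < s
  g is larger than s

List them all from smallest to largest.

p < t < k < n < f < h < r < s < g < u < m < q

Nothing is placed below p, so it is least; from there p < t; t < k; k < n; n < f; f < h; h < r; r < s; s < g; g < u; u < m; m < q, each given directly.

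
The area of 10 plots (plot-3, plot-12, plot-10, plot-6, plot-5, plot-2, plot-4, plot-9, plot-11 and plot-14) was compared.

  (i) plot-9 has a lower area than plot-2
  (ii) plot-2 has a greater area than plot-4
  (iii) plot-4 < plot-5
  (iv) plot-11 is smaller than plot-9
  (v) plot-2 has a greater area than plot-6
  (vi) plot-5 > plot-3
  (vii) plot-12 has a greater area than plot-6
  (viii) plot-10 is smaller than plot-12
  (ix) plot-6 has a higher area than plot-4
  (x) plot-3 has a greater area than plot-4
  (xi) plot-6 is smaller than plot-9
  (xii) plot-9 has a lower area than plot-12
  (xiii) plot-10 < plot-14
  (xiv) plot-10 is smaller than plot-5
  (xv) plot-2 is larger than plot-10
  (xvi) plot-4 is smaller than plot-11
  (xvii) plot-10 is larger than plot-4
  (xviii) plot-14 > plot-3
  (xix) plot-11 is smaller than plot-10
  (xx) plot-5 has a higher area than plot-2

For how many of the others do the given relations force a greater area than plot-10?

4

From plot-10 the given relations immediately reach plot-14, plot-2, plot-12, plot-5.
No other element is forced above plot-10 by the given relations, so the count is 4.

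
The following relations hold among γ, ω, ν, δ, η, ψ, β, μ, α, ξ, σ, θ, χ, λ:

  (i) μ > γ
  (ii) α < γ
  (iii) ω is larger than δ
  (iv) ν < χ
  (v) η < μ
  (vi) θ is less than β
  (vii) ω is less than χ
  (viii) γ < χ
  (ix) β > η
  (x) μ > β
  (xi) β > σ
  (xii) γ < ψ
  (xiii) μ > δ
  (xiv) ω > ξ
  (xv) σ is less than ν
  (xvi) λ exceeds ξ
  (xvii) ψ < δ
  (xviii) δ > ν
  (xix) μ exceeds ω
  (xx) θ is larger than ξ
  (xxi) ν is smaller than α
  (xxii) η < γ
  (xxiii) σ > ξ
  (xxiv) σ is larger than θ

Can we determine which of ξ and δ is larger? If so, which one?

Chaining the given relations: ξ < θ < σ < ν < α < γ < ψ < δ.
So δ is larger.

δ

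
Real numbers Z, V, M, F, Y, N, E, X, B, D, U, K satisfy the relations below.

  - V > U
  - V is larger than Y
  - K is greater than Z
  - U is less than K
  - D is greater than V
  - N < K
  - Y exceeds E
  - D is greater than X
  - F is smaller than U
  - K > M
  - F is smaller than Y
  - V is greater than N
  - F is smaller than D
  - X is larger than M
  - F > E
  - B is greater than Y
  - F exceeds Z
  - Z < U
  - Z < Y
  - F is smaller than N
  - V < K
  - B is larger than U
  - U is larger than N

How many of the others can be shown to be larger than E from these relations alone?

8

From E the given relations immediately reach F, Y.
From those, N, U, B, V, D — 7 in total.
From those, K — 8 in total.
Nothing else is reachable above E; 8 in all.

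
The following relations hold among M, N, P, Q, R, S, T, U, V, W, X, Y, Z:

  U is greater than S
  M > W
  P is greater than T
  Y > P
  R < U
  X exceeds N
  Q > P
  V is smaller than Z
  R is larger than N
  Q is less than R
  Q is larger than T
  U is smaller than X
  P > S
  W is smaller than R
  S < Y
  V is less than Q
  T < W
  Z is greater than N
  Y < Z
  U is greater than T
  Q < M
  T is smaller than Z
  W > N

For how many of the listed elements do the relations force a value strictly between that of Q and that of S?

1

The relations place S below Q. An element lies strictly between them when it is forced above S and also forced below Q.
Above S: {P, Y, Z, M, R, U, X}. Below Q: {T, P, V}.
Intersection: {P} — 1.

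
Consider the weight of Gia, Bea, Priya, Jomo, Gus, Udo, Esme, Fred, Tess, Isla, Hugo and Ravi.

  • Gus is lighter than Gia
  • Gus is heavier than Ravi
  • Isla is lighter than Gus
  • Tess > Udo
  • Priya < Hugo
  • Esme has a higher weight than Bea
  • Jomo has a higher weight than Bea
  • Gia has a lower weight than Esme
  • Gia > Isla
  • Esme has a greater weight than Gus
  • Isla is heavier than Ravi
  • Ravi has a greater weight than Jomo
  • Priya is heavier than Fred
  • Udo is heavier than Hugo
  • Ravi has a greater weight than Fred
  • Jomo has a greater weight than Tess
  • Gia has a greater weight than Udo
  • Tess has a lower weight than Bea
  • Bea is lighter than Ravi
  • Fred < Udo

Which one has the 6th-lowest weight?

Piecing the relations together gives one ordering: Fred < Priya < Hugo < Udo < Tess < Bea < Jomo < Ravi < Isla < Gus < Gia < Esme.
Counting 6 from the smallest end gives Bea.

Bea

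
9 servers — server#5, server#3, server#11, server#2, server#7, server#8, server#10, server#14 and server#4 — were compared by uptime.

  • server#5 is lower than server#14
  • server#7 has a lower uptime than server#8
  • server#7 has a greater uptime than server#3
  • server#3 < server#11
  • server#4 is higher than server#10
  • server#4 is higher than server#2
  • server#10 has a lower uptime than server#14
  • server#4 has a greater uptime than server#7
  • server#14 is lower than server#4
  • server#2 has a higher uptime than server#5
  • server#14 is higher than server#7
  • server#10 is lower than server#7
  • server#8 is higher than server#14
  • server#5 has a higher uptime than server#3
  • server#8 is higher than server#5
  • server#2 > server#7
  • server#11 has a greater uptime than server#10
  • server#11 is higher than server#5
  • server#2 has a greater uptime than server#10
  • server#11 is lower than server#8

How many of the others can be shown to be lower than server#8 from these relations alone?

The elements the relations force below server#8 are server#3, server#10, server#7, server#5, server#11, server#14 — no chain reaches any other.
That is 6.

6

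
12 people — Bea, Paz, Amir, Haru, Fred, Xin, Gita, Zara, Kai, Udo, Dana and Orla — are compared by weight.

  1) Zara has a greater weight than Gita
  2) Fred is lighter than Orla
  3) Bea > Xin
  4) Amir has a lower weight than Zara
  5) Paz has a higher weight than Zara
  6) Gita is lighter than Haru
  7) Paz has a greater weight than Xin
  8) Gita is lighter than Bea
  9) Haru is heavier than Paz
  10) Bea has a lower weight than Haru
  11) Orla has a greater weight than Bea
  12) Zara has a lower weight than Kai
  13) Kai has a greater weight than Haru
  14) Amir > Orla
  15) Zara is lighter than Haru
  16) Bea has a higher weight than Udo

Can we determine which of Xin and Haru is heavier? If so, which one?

Following the relations from Xin: Xin < Bea < Orla < Amir < Zara < Paz < Haru.
So Haru is heavier.

Haru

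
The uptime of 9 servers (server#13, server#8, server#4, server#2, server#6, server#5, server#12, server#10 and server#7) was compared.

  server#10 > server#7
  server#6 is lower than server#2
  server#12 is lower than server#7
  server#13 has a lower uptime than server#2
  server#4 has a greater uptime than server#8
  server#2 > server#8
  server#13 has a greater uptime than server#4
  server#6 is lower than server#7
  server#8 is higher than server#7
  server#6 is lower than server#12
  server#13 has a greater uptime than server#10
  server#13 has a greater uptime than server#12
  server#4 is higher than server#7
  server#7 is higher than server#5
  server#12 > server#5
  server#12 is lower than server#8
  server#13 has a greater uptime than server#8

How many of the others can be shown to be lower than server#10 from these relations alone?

4

From server#10 the given relations immediately reach server#7.
From those, server#5, server#6, server#12 — 4 in total.
Nothing else is reachable below server#10; 4 in all.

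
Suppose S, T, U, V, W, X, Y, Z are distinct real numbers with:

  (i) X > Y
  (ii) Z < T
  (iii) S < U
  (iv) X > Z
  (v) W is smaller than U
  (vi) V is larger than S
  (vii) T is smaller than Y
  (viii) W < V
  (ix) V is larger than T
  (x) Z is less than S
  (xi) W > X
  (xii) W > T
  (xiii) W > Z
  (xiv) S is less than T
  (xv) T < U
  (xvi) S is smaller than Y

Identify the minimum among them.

Z

Chaining upward from Z: directly above it, S, T, X, W; then Y, V, U.
That covers every other element, and nothing is given below Z, so Z is the minimum.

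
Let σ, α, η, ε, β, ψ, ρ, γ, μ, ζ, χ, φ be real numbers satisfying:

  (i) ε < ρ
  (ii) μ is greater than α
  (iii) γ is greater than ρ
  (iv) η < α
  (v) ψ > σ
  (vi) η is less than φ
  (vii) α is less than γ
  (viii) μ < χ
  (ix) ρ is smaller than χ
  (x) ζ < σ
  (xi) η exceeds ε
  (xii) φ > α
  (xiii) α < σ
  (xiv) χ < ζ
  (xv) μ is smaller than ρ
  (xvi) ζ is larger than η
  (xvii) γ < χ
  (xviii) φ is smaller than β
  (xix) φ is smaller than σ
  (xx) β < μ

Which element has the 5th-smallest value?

Chaining the given pairs: ε < η < α < φ < β < μ < ρ < γ < χ < ζ < σ < ψ.
The 5th smallest is β.

β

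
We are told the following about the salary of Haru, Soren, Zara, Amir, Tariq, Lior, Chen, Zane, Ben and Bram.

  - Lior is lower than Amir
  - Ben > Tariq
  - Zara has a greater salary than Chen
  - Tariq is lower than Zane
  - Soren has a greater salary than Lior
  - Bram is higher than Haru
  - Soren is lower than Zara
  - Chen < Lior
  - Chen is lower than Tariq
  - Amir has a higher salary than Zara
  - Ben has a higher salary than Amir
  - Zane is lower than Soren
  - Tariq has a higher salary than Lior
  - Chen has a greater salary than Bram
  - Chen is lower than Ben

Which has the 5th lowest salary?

Tariq

The consecutive relations fix a unique order: Haru < Bram < Chen < Lior < Tariq < Zane < Soren < Zara < Amir < Ben.
Counting 5 from the smallest end gives Tariq.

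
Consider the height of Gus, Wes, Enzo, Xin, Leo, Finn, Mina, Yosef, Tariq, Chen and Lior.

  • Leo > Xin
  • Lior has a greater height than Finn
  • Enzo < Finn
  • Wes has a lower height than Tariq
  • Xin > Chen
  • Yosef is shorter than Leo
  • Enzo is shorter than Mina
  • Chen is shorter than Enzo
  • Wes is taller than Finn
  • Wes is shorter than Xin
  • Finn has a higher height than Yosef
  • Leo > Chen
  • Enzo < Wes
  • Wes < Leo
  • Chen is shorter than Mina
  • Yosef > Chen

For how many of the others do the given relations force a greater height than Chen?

The elements the relations force above Chen are Yosef, Enzo, Finn, Wes, Lior, Xin, Mina, Leo, Tariq — no chain reaches any other.
That is 9.

9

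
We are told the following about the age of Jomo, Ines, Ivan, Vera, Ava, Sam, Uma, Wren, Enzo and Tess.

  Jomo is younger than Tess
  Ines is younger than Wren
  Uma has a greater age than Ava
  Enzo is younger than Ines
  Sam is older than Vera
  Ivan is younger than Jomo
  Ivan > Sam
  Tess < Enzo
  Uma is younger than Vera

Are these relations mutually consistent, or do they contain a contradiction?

The single ordering Ava < Uma < Vera < Sam < Ivan < Jomo < Tess < Enzo < Ines < Wren satisfies every listed relation, so no contradiction arises.

consistent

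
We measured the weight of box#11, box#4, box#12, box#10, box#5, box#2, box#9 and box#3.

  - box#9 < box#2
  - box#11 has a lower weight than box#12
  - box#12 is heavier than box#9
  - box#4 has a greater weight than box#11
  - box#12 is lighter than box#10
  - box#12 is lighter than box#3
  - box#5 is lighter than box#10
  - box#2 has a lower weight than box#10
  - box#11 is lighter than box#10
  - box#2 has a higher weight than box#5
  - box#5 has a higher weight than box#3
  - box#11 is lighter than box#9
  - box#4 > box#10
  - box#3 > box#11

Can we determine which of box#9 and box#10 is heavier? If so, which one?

The relevant relations are box#9 < box#12; box#12 < box#3; box#3 < box#5; box#5 < box#2; box#2 < box#10.
Chaining these gives box#9 < box#12 < box#3 < box#5 < box#2 < box#10.
So box#10 is heavier.

box#10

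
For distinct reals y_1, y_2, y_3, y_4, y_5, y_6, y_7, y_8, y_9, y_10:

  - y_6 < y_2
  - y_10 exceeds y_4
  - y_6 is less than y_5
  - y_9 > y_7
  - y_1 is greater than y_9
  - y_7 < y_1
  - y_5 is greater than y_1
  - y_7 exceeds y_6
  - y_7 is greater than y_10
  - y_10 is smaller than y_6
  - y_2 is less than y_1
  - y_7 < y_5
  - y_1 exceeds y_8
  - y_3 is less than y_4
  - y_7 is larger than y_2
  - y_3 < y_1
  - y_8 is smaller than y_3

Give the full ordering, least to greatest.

Each adjacent pair is fixed by a given relation: y_8 < y_3; y_3 < y_4; y_4 < y_10; y_10 < y_6; y_6 < y_2; y_2 < y_7; y_7 < y_9; y_9 < y_1; y_1 < y_5. Chaining them end to end gives the full order.

y_8 < y_3 < y_4 < y_10 < y_6 < y_2 < y_7 < y_9 < y_1 < y_5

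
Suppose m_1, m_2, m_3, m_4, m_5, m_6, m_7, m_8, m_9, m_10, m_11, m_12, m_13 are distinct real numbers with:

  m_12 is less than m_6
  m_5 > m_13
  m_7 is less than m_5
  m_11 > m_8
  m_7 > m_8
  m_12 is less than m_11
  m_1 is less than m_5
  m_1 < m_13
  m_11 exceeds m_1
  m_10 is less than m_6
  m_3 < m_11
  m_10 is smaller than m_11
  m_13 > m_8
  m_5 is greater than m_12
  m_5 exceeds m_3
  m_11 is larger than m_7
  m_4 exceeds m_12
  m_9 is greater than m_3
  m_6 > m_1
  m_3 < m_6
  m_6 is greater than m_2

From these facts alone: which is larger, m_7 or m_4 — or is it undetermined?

Following every chain through m_7: above m_7 we get m_5, m_11; below m_7 we get m_8.
m_4 is not reached, and no chain runs the other way from m_4 to m_7.
So the given relations leave the order of m_7 and m_4 undetermined.

undetermined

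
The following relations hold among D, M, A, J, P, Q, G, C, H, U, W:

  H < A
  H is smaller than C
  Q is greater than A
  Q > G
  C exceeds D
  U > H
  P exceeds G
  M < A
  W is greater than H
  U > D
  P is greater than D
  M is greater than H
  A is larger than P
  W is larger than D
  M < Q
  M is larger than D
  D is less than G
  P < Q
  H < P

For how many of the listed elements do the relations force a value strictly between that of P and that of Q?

The relations place P below Q. An element lies strictly between them when it is forced above P and also forced below Q.
Above P: {A}. Below Q: {D, H, G, M, A}.
Intersection: {A} — 1.

1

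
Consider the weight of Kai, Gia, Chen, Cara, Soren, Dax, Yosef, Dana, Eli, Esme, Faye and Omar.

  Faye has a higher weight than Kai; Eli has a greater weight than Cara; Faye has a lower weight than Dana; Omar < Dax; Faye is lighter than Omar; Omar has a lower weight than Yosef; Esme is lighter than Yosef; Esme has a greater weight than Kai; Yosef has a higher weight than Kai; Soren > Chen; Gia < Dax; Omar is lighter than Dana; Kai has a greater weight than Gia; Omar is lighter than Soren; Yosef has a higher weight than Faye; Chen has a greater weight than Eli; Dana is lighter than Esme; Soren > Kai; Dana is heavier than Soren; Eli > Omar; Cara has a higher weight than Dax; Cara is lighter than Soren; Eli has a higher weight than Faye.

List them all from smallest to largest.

Gia < Kai < Faye < Omar < Dax < Cara < Eli < Chen < Soren < Dana < Esme < Yosef

Each adjacent pair is fixed by a given relation: Gia < Kai; Kai < Faye; Faye < Omar; Omar < Dax; Dax < Cara; Cara < Eli; Eli < Chen; Chen < Soren; Soren < Dana; Dana < Esme; Esme < Yosef. Chaining them end to end gives the full order.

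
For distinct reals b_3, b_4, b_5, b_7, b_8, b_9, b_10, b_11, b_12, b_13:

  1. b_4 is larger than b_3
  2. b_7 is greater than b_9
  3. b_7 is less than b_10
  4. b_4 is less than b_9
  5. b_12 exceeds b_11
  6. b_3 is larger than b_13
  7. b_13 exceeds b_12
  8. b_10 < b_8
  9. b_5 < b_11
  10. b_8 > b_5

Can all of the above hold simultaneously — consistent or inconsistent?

consistent

Every relation is compatible with b_5 < b_11 < b_12 < b_13 < b_3 < b_4 < b_9 < b_7 < b_10 < b_8; the set is consistent.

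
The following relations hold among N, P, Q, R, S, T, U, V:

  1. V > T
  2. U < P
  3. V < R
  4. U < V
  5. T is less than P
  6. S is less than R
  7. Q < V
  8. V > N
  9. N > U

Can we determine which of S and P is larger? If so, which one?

Following every chain through S: above S we get R.
P is not reached, and no chain runs the other way from P to S.
So the given relations leave the order of S and P undetermined.

undetermined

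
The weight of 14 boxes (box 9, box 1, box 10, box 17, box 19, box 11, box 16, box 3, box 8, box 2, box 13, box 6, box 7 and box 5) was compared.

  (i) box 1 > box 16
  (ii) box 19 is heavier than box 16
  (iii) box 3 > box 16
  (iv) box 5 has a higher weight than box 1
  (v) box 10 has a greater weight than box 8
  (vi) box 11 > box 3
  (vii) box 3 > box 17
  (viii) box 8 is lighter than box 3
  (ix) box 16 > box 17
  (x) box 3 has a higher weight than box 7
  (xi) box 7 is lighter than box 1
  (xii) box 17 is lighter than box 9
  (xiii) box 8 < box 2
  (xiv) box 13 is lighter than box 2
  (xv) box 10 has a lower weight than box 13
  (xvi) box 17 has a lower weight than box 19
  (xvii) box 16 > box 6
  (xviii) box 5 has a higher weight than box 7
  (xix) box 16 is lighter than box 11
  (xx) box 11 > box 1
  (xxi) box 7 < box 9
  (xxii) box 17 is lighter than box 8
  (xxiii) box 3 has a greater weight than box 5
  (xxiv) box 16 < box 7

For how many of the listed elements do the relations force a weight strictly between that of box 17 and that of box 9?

2

The relations place box 17 below box 9. An element lies strictly between them when it is forced above box 17 and also forced below box 9.
Above box 17: {box 8, box 16, box 7, box 10, box 13, box 1, box 5, box 3, box 11, box 19, box 2}. Below box 9: {box 6, box 16, box 7}.
Intersection: {box 16, box 7} — 2.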